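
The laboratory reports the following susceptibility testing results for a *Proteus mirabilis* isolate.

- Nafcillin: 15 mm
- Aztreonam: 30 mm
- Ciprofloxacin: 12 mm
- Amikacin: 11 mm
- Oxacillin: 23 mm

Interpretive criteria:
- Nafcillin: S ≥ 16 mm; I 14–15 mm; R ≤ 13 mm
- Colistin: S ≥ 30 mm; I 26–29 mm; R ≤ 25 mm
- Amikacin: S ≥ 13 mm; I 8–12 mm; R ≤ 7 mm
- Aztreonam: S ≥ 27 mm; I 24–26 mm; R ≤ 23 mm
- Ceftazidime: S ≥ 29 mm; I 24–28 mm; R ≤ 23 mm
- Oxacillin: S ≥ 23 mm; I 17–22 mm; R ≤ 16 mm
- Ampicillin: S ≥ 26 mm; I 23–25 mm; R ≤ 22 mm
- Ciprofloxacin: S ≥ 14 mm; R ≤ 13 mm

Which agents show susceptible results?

Nafcillin (15 mm) in 14–15 mm — intermediate
Aztreonam 30 mm: ≥ 27 mm ⇒ Susceptible
Ciprofloxacin (12 mm) ≤ 13 mm ⇒ resistant
Amikacin (11 mm) in 8–12 mm → intermediate
Oxacillin (23 mm) ≥ 23 mm ⇒ S

aztreonam, oxacillin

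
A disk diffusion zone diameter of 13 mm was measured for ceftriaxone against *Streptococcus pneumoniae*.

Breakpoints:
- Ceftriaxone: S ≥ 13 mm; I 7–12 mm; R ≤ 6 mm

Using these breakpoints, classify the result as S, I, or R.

Ceftriaxone 13 mm: ≥ 13 mm ⇒ susceptible

S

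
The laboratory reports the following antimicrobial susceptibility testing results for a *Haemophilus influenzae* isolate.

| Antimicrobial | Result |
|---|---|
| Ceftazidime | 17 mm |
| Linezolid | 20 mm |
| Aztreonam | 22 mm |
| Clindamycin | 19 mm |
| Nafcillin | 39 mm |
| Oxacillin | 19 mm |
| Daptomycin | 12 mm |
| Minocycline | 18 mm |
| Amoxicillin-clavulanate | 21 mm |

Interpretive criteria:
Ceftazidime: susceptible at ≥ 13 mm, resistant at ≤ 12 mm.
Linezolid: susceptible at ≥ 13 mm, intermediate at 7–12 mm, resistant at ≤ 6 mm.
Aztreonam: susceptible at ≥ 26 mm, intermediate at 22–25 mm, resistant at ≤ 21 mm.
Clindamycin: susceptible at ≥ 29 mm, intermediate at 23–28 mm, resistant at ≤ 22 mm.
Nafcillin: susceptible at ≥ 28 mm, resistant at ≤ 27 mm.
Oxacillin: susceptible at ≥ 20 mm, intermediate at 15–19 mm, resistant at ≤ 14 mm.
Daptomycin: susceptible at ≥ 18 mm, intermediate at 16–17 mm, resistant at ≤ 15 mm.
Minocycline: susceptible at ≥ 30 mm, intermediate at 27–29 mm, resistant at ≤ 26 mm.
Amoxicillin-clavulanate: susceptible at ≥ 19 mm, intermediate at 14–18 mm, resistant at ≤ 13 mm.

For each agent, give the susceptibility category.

S, S, I, R, S, I, R, R, S

Ceftazidime: 17 mm is ≥ 13 mm ⇒ Susceptible
Linezolid: 20 mm is ≥ 13 mm — Susceptible
Aztreonam: 22 mm is in 22–25 mm → I
Clindamycin (19 mm) ≤ 22 mm ⇒ resistant
Nafcillin 39 mm: ≥ 28 mm ⇒ Susceptible
Oxacillin: 19 mm is in 15–19 mm ⇒ I
Daptomycin: 12 mm is ≤ 15 mm → Resistant
Minocycline: 18 mm is ≤ 26 mm — Resistant
Amoxicillin-clavulanate 21 mm: ≥ 19 mm — S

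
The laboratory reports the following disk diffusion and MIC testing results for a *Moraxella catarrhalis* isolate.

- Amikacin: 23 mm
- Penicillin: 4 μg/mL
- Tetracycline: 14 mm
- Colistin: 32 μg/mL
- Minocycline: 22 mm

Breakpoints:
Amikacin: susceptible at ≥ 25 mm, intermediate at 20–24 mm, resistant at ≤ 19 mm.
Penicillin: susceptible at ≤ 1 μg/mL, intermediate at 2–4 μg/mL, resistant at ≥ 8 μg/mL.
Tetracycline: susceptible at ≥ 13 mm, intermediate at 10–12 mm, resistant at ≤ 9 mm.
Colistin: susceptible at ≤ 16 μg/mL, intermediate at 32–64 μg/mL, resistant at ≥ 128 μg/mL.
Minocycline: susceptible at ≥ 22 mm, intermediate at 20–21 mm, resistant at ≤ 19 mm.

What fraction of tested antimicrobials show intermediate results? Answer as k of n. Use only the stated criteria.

3 of 5

Amikacin: 23 mm is in 20–24 mm → intermediate
Penicillin (4 μg/mL) in 2–4 μg/mL → Intermediate
Tetracycline: 14 mm is ≥ 13 mm ⇒ susceptible
Colistin (32 μg/mL) in 32–64 μg/mL → Intermediate
Minocycline 22 mm: ≥ 22 mm → Susceptible
Intermediate: 3/5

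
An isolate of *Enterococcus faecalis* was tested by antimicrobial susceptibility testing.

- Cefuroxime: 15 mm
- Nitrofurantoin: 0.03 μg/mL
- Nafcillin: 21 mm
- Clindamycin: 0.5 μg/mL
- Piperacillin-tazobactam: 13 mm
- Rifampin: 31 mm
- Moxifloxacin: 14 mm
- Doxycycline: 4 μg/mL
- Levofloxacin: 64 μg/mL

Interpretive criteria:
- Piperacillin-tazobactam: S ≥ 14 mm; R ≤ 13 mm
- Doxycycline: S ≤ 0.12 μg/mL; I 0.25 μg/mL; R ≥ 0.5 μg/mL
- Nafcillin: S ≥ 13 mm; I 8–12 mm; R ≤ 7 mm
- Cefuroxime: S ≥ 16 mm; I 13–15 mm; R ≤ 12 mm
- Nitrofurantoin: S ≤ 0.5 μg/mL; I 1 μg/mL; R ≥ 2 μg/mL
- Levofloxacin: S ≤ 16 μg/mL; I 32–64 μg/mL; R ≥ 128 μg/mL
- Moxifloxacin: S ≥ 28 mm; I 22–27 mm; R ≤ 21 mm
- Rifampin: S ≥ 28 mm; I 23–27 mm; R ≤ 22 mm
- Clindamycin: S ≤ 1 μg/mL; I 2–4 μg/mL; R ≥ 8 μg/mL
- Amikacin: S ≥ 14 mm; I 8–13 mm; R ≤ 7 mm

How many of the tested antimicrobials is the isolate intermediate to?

2

Cefuroxime: 15 mm is in 13–15 mm → Intermediate
Nitrofurantoin 0.03 μg/mL: ≤ 0.5 μg/mL — S
Nafcillin: 21 mm is ≥ 13 mm ⇒ Susceptible
Clindamycin (0.5 μg/mL) ≤ 1 μg/mL — susceptible
Piperacillin-tazobactam (13 mm) ≤ 13 mm ⇒ R
Rifampin: 31 mm is ≥ 28 mm → S
Moxifloxacin 14 mm: ≤ 21 mm — resistant
Doxycycline (4 μg/mL) ≥ 0.5 μg/mL — resistant
Levofloxacin: 64 μg/mL is in 32–64 μg/mL → Intermediate
Intermediate: 2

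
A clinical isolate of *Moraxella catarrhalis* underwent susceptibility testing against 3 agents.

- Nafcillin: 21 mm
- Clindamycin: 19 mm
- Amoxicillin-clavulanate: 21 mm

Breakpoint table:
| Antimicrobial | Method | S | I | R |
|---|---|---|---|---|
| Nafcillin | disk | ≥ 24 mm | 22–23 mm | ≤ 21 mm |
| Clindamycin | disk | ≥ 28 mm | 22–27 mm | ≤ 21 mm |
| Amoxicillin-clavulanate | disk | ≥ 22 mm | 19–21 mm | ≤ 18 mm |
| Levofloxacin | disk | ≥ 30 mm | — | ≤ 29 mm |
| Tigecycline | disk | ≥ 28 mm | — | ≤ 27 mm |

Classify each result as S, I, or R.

Nafcillin 21 mm: ≤ 21 mm ⇒ R
Clindamycin: 19 mm is ≤ 21 mm — resistant
Amoxicillin-clavulanate 21 mm: in 19–21 mm — I

R, R, I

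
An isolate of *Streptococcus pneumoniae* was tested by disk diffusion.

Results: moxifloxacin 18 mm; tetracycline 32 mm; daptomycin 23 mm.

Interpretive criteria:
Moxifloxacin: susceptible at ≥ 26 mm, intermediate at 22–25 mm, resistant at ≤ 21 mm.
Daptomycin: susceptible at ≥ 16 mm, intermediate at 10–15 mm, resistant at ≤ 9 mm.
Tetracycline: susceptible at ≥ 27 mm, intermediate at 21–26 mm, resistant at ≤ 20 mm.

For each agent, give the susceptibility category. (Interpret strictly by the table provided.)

R, S, S

Moxifloxacin 18 mm: ≤ 21 mm ⇒ Resistant
Tetracycline 32 mm: ≥ 27 mm → S
Daptomycin (23 mm) ≥ 16 mm → Susceptible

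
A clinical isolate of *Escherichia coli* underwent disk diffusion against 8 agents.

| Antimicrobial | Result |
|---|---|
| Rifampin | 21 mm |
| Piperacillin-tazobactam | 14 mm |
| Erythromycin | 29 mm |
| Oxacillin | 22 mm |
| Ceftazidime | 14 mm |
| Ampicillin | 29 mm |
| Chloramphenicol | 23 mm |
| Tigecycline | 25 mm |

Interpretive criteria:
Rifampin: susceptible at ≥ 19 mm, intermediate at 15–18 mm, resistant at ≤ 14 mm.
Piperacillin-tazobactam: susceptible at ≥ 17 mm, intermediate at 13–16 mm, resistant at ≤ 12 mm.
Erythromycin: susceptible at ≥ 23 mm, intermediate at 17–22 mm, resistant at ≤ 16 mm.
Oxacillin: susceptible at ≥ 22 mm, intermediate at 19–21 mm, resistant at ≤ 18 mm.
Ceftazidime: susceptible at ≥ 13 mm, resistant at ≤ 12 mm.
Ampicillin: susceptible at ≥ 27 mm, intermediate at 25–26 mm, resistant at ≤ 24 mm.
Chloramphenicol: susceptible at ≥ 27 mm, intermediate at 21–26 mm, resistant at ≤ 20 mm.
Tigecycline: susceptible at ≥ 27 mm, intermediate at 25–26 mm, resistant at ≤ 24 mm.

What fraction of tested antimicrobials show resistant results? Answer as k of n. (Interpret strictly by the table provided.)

Rifampin: 21 mm is ≥ 19 mm — susceptible
Piperacillin-tazobactam (14 mm) in 13–16 mm → Intermediate
Erythromycin (29 mm) ≥ 23 mm → Susceptible
Oxacillin 22 mm: ≥ 22 mm → Susceptible
Ceftazidime (14 mm) ≥ 13 mm → Susceptible
Ampicillin (29 mm) ≥ 27 mm → S
Chloramphenicol: 23 mm is in 21–26 mm ⇒ I
Tigecycline 25 mm: in 25–26 mm — Intermediate
Resistant: 0/8

0 of 8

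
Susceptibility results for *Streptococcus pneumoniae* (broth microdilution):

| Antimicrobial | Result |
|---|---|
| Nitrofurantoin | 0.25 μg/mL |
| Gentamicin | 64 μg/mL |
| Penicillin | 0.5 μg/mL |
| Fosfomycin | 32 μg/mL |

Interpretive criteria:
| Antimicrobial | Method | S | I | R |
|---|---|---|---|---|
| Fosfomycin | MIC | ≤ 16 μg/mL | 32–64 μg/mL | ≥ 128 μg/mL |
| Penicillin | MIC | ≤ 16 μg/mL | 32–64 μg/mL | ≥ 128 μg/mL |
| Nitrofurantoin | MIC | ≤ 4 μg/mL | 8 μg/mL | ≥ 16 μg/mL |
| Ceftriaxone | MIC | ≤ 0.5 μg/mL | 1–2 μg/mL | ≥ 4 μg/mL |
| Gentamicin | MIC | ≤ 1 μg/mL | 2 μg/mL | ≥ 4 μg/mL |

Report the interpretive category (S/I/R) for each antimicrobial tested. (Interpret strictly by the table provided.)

Nitrofurantoin 0.25 μg/mL: ≤ 4 μg/mL — S
Gentamicin: 64 μg/mL is ≥ 4 μg/mL — resistant
Penicillin (0.5 μg/mL) ≤ 16 μg/mL — S
Fosfomycin 32 μg/mL: in 32–64 μg/mL ⇒ I

S, R, S, I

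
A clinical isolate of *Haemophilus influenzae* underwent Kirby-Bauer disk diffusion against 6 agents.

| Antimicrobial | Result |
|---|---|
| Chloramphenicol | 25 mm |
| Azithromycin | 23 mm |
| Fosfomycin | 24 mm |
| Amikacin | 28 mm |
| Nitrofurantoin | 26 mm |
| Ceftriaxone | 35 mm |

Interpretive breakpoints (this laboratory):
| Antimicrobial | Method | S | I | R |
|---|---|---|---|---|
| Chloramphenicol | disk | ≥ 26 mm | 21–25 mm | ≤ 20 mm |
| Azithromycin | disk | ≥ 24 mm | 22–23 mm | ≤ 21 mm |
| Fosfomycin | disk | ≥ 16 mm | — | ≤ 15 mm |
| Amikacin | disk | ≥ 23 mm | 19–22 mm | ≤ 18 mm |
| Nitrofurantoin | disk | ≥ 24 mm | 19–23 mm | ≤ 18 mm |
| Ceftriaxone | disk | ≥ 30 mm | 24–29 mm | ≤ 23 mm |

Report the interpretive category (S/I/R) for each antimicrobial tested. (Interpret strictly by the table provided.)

I, I, S, S, S, S

Chloramphenicol 25 mm: in 21–25 mm — I
Azithromycin (23 mm) in 22–23 mm ⇒ Intermediate
Fosfomycin: 24 mm is ≥ 16 mm — S
Amikacin 28 mm: ≥ 23 mm ⇒ S
Nitrofurantoin (26 mm) ≥ 24 mm → susceptible
Ceftriaxone 35 mm: ≥ 30 mm — susceptible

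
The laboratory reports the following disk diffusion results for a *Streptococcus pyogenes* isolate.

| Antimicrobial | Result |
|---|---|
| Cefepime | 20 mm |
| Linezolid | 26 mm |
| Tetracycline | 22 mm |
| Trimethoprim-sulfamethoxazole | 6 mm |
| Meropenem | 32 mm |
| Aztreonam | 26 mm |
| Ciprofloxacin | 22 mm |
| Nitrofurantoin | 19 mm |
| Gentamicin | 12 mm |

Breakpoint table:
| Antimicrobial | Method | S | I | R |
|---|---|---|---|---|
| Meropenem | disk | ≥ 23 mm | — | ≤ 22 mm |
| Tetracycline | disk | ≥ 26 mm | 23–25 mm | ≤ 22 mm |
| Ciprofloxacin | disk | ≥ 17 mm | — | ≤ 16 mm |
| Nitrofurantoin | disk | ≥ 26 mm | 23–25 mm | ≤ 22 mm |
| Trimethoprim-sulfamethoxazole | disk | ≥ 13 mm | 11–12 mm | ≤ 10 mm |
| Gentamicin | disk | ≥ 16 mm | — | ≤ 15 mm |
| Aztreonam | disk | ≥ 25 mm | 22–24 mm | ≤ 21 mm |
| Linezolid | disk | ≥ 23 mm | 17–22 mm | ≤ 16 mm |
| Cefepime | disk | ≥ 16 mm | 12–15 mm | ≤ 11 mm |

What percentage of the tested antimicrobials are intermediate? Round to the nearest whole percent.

0%

Cefepime: 20 mm is ≥ 16 mm ⇒ S
Linezolid (26 mm) ≥ 23 mm — S
Tetracycline (22 mm) ≤ 22 mm — R
Trimethoprim-sulfamethoxazole 6 mm: ≤ 10 mm ⇒ Resistant
Meropenem (32 mm) ≥ 23 mm ⇒ susceptible
Aztreonam (26 mm) ≥ 25 mm — S
Ciprofloxacin: 22 mm is ≥ 17 mm — susceptible
Nitrofurantoin 19 mm: ≤ 22 mm → R
Gentamicin (12 mm) ≤ 15 mm — Resistant
Intermediate: 0/9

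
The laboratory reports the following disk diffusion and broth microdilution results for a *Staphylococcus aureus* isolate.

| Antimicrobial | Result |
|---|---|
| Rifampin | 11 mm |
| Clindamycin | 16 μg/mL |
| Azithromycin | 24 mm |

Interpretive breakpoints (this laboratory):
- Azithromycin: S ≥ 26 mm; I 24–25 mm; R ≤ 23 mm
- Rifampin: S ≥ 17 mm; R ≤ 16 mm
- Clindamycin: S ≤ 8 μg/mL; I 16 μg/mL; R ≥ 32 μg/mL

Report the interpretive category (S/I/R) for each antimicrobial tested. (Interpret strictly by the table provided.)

Rifampin: 11 mm is ≤ 16 mm ⇒ resistant
Clindamycin: 16 μg/mL is = 16 μg/mL — Intermediate
Azithromycin (24 mm) in 24–25 mm — intermediate

R, I, I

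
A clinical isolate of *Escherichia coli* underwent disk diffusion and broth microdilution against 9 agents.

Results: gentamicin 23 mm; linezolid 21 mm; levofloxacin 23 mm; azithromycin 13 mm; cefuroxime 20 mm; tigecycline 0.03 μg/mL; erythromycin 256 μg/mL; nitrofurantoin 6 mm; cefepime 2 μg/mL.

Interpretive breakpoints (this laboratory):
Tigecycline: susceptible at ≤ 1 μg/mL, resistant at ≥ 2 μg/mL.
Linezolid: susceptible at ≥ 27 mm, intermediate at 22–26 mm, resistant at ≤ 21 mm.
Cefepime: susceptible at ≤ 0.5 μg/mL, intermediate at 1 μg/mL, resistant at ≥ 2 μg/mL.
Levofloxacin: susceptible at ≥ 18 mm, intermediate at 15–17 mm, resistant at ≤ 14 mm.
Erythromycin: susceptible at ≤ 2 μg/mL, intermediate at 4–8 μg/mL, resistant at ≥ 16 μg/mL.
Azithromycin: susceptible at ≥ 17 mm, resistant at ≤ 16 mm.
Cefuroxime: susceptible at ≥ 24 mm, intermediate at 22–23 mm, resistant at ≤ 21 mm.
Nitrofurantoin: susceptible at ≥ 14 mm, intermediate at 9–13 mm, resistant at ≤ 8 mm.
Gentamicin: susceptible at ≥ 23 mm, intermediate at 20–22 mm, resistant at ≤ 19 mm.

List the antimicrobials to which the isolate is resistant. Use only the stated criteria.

linezolid, azithromycin, cefuroxime, erythromycin, nitrofurantoin, cefepime

Gentamicin: 23 mm is ≥ 23 mm ⇒ susceptible
Linezolid (21 mm) ≤ 21 mm → R
Levofloxacin (23 mm) ≥ 18 mm ⇒ Susceptible
Azithromycin: 13 mm is ≤ 16 mm ⇒ R
Cefuroxime 20 mm: ≤ 21 mm → Resistant
Tigecycline: 0.03 μg/mL is ≤ 1 μg/mL ⇒ Susceptible
Erythromycin (256 μg/mL) ≥ 16 μg/mL — R
Nitrofurantoin 6 mm: ≤ 8 mm ⇒ Resistant
Cefepime (2 μg/mL) ≥ 2 μg/mL ⇒ Resistant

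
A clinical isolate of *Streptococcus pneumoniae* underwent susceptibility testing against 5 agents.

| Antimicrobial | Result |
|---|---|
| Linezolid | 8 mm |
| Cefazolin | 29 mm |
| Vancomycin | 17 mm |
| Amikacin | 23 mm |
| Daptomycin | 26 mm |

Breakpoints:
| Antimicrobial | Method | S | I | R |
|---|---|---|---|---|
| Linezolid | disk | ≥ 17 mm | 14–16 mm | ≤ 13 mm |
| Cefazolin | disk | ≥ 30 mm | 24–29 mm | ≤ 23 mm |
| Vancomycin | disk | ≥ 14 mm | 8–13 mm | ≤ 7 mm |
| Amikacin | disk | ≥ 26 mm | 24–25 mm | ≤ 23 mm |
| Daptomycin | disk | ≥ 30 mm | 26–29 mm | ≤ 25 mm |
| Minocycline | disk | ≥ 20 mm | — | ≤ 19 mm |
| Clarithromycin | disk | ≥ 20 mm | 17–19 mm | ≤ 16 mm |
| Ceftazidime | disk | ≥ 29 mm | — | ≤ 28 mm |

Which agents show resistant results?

linezolid, amikacin

Linezolid: 8 mm is ≤ 13 mm — Resistant
Cefazolin: 29 mm is in 24–29 mm ⇒ I
Vancomycin (17 mm) ≥ 14 mm — S
Amikacin: 23 mm is ≤ 23 mm — Resistant
Daptomycin (26 mm) in 26–29 mm → I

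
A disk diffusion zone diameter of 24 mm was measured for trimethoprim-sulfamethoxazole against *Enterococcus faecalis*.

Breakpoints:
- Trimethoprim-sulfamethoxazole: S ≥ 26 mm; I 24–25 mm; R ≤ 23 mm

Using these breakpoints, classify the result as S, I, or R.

I

Trimethoprim-sulfamethoxazole (24 mm) in 24–25 mm → Intermediate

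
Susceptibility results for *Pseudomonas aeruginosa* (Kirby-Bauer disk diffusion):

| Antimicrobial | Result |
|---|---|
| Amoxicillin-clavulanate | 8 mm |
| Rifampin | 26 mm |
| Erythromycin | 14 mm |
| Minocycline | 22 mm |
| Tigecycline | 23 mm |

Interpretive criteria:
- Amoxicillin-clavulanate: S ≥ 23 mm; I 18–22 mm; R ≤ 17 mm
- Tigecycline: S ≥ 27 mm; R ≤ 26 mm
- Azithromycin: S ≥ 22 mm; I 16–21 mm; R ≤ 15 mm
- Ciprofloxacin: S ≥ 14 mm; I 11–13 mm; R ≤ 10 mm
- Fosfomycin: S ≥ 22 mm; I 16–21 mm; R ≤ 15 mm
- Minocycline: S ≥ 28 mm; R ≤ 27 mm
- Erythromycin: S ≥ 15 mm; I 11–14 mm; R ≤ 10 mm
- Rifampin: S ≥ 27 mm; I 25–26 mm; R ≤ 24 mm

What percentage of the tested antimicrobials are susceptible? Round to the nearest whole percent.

Amoxicillin-clavulanate 8 mm: ≤ 17 mm — R
Rifampin (26 mm) in 25–26 mm — I
Erythromycin: 14 mm is in 11–14 mm ⇒ I
Minocycline: 22 mm is ≤ 27 mm ⇒ R
Tigecycline: 23 mm is ≤ 26 mm → resistant
Susceptible: 0/5

0%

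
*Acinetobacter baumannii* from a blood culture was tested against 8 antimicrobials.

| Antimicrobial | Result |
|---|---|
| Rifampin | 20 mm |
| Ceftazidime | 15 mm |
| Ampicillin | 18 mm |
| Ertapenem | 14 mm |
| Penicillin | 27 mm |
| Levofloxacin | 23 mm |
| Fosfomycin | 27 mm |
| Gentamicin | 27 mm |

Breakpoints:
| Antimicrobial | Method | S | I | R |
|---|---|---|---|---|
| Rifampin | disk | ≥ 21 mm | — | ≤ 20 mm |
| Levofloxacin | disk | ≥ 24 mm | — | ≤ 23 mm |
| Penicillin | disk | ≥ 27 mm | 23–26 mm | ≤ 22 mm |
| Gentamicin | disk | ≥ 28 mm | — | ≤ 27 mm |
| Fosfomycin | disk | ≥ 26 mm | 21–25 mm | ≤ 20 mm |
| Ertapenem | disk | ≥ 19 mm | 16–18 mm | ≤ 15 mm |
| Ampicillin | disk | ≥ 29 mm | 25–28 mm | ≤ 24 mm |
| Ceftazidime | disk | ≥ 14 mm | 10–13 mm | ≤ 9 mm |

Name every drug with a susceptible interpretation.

ceftazidime, penicillin, fosfomycin

Rifampin 20 mm: ≤ 20 mm ⇒ resistant
Ceftazidime: 15 mm is ≥ 14 mm ⇒ Susceptible
Ampicillin 18 mm: ≤ 24 mm → R
Ertapenem: 14 mm is ≤ 15 mm ⇒ resistant
Penicillin 27 mm: ≥ 27 mm → susceptible
Levofloxacin 23 mm: ≤ 23 mm → Resistant
Fosfomycin (27 mm) ≥ 26 mm — susceptible
Gentamicin: 27 mm is ≤ 27 mm ⇒ resistant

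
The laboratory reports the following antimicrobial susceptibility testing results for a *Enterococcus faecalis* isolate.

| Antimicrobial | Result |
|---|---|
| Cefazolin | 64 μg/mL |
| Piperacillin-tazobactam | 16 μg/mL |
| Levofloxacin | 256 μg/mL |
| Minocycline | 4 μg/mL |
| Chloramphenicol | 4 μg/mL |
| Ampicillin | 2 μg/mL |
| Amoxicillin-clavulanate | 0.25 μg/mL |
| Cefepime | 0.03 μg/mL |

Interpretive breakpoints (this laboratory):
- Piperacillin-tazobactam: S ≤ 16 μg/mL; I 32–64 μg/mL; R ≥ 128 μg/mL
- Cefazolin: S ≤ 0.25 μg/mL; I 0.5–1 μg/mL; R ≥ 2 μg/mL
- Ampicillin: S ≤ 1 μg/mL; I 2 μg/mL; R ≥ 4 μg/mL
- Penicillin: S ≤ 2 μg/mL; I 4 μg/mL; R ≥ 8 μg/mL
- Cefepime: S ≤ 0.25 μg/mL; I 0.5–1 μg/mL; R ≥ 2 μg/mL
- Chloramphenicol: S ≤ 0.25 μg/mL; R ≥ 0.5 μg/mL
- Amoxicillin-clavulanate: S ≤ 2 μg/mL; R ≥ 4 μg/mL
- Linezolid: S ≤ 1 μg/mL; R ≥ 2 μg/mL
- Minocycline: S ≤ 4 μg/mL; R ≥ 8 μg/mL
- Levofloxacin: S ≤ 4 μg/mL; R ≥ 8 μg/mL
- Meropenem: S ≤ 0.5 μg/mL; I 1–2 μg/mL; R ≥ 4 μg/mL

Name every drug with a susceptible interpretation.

Cefazolin 64 μg/mL: ≥ 2 μg/mL — resistant
Piperacillin-tazobactam 16 μg/mL: ≤ 16 μg/mL → S
Levofloxacin (256 μg/mL) ≥ 8 μg/mL ⇒ Resistant
Minocycline (4 μg/mL) ≤ 4 μg/mL — Susceptible
Chloramphenicol 4 μg/mL: ≥ 0.5 μg/mL — Resistant
Ampicillin: 2 μg/mL is = 2 μg/mL → I
Amoxicillin-clavulanate: 0.25 μg/mL is ≤ 2 μg/mL ⇒ susceptible
Cefepime: 0.03 μg/mL is ≤ 0.25 μg/mL → Susceptible

piperacillin-tazobactam, minocycline, amoxicillin-clavulanate, cefepime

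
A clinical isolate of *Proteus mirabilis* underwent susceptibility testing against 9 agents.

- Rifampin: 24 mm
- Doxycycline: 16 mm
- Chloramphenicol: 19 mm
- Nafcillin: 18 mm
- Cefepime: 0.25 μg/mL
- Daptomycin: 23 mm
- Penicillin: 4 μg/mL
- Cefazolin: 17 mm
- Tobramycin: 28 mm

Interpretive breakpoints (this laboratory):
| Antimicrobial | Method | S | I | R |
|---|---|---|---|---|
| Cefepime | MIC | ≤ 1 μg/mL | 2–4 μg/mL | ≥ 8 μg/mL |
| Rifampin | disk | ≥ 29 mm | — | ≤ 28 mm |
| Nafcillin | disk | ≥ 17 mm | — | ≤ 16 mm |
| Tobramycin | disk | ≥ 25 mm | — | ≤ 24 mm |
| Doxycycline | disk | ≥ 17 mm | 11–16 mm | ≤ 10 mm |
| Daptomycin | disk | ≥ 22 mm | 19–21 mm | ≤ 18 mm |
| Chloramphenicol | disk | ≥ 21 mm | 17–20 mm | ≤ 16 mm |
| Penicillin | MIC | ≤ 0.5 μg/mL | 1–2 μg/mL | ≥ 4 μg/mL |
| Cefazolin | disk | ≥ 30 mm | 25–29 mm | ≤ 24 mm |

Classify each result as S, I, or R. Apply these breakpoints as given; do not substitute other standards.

Rifampin (24 mm) ≤ 28 mm → resistant
Doxycycline (16 mm) in 11–16 mm → Intermediate
Chloramphenicol: 19 mm is in 17–20 mm ⇒ I
Nafcillin: 18 mm is ≥ 17 mm — S
Cefepime: 0.25 μg/mL is ≤ 1 μg/mL — susceptible
Daptomycin 23 mm: ≥ 22 mm — Susceptible
Penicillin 4 μg/mL: ≥ 4 μg/mL → resistant
Cefazolin: 17 mm is ≤ 24 mm — R
Tobramycin (28 mm) ≥ 25 mm ⇒ S

R, I, I, S, S, S, R, R, S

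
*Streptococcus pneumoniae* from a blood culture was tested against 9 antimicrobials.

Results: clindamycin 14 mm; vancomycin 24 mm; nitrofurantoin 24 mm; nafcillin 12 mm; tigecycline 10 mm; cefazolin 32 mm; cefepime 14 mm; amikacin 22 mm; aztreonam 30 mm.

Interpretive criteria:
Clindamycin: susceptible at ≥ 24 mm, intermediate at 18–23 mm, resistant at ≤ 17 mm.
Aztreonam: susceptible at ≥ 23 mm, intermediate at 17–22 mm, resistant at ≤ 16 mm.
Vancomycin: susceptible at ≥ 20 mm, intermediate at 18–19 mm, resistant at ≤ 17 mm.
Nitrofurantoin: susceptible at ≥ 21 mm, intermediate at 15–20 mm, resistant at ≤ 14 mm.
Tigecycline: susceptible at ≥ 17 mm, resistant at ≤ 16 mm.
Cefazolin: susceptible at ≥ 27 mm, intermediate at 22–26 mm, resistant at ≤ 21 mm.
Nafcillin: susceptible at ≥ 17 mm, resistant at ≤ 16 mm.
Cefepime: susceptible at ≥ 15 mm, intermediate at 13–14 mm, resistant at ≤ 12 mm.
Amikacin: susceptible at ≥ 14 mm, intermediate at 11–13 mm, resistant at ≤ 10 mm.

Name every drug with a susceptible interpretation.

Clindamycin: 14 mm is ≤ 17 mm → resistant
Vancomycin (24 mm) ≥ 20 mm ⇒ Susceptible
Nitrofurantoin (24 mm) ≥ 21 mm → Susceptible
Nafcillin 12 mm: ≤ 16 mm ⇒ Resistant
Tigecycline 10 mm: ≤ 16 mm ⇒ R
Cefazolin: 32 mm is ≥ 27 mm → S
Cefepime: 14 mm is in 13–14 mm → intermediate
Amikacin (22 mm) ≥ 14 mm — susceptible
Aztreonam 30 mm: ≥ 23 mm ⇒ Susceptible

vancomycin, nitrofurantoin, cefazolin, amikacin, aztreonam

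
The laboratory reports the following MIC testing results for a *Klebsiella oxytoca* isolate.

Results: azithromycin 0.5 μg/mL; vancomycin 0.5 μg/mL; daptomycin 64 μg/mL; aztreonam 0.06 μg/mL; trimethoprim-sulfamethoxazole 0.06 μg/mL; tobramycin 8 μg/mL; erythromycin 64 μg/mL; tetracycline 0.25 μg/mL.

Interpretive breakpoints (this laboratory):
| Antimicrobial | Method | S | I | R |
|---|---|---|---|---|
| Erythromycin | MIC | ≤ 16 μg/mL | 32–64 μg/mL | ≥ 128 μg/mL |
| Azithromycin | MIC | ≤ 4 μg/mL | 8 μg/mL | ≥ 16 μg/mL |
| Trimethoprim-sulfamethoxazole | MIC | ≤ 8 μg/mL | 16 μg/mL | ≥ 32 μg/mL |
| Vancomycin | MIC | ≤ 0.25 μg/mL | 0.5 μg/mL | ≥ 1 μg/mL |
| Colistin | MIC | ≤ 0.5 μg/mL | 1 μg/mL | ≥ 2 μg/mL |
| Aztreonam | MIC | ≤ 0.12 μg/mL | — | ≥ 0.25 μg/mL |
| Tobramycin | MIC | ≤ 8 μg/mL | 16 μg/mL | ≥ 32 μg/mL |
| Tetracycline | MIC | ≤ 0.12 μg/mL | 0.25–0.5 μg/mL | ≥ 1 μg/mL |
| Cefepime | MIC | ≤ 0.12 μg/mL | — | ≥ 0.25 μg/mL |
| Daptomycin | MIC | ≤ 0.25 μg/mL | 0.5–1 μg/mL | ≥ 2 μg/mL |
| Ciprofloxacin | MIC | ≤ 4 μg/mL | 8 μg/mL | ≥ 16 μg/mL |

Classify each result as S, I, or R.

Azithromycin (0.5 μg/mL) ≤ 4 μg/mL → susceptible
Vancomycin: 0.5 μg/mL is = 0.5 μg/mL ⇒ I
Daptomycin (64 μg/mL) ≥ 2 μg/mL ⇒ R
Aztreonam 0.06 μg/mL: ≤ 0.12 μg/mL — susceptible
Trimethoprim-sulfamethoxazole 0.06 μg/mL: ≤ 8 μg/mL → S
Tobramycin (8 μg/mL) ≤ 8 μg/mL ⇒ susceptible
Erythromycin: 64 μg/mL is in 32–64 μg/mL → intermediate
Tetracycline: 0.25 μg/mL is in 0.25–0.5 μg/mL → Intermediate

S, I, R, S, S, S, I, I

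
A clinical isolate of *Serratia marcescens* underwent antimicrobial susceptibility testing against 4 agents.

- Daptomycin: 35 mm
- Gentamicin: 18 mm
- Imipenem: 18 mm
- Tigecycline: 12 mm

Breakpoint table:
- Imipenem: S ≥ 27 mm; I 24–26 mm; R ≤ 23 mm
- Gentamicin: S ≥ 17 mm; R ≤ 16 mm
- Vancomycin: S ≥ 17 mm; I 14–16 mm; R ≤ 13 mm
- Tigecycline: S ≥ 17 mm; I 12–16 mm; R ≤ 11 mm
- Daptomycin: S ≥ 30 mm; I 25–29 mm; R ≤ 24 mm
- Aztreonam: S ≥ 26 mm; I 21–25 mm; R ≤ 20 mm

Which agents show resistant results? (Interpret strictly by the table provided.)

Daptomycin: 35 mm is ≥ 30 mm — susceptible
Gentamicin: 18 mm is ≥ 17 mm → S
Imipenem (18 mm) ≤ 23 mm ⇒ resistant
Tigecycline (12 mm) in 12–16 mm — Intermediate

imipenem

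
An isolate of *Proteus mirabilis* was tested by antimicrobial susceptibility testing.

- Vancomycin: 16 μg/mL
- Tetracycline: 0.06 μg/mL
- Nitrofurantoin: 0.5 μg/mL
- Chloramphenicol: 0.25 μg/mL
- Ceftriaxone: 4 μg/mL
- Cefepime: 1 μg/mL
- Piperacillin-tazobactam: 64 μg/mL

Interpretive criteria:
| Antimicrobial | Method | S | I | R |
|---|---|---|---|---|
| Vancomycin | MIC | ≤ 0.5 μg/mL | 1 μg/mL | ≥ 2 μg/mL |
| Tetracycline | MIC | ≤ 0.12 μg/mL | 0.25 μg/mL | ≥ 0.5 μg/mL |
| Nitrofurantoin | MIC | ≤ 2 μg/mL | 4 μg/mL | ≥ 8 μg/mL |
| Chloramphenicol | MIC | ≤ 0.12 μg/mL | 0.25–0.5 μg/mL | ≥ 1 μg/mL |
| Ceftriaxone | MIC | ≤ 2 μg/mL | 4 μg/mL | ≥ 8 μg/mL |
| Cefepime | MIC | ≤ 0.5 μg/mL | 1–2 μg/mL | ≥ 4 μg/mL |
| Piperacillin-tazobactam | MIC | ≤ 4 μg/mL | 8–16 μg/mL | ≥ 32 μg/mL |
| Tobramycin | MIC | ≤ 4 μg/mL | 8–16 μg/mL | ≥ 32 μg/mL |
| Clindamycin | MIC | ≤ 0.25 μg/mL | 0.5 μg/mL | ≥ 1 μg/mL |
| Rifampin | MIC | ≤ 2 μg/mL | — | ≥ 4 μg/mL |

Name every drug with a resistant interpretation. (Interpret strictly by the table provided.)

vancomycin, piperacillin-tazobactam

Vancomycin 16 μg/mL: ≥ 2 μg/mL ⇒ resistant
Tetracycline 0.06 μg/mL: ≤ 0.12 μg/mL ⇒ susceptible
Nitrofurantoin: 0.5 μg/mL is ≤ 2 μg/mL → S
Chloramphenicol 0.25 μg/mL: in 0.25–0.5 μg/mL ⇒ Intermediate
Ceftriaxone 4 μg/mL: = 4 μg/mL ⇒ Intermediate
Cefepime 1 μg/mL: in 1–2 μg/mL ⇒ intermediate
Piperacillin-tazobactam: 64 μg/mL is ≥ 32 μg/mL — resistant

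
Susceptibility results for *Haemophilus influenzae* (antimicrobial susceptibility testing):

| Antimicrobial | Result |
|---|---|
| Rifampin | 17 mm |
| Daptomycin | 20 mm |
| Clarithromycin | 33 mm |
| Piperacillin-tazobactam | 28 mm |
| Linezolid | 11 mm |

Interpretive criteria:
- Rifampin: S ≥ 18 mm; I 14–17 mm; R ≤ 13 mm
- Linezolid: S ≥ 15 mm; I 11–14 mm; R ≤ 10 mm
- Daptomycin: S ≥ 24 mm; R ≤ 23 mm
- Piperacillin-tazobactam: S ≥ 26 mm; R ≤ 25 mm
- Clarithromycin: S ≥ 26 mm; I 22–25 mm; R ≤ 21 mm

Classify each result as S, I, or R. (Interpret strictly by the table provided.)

I, R, S, S, I

Rifampin: 17 mm is in 14–17 mm — Intermediate
Daptomycin 20 mm: ≤ 23 mm → resistant
Clarithromycin: 33 mm is ≥ 26 mm → Susceptible
Piperacillin-tazobactam (28 mm) ≥ 26 mm — S
Linezolid 11 mm: in 11–14 mm ⇒ I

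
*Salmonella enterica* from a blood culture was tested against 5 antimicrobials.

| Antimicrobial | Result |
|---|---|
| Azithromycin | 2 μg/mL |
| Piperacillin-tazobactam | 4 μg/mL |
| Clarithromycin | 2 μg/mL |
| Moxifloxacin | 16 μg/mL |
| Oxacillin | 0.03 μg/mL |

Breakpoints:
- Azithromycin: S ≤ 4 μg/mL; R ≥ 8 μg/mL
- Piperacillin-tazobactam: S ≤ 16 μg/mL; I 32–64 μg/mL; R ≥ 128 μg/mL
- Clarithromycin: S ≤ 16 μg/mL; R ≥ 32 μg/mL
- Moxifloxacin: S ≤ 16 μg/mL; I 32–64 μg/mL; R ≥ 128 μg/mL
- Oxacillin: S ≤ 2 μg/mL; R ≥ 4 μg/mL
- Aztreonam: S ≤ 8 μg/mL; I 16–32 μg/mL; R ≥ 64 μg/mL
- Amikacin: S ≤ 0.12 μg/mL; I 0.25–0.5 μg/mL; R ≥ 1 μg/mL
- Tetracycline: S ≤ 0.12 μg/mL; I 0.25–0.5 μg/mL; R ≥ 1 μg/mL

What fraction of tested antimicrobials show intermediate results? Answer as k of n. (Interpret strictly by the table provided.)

0 of 5

Azithromycin 2 μg/mL: ≤ 4 μg/mL ⇒ S
Piperacillin-tazobactam: 4 μg/mL is ≤ 16 μg/mL → Susceptible
Clarithromycin: 2 μg/mL is ≤ 16 μg/mL — susceptible
Moxifloxacin: 16 μg/mL is ≤ 16 μg/mL — susceptible
Oxacillin 0.03 μg/mL: ≤ 2 μg/mL — susceptible
Intermediate: 0/5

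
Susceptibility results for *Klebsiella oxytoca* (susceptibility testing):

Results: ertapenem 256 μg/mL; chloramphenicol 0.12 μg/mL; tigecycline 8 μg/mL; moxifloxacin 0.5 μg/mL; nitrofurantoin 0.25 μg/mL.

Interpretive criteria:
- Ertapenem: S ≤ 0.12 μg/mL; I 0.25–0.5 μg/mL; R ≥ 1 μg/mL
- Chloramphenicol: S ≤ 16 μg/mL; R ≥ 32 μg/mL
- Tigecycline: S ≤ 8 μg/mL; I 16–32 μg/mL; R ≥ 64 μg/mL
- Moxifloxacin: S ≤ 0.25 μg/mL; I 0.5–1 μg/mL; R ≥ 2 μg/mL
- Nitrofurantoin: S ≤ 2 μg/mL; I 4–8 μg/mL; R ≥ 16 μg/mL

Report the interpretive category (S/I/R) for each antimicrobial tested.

Ertapenem 256 μg/mL: ≥ 1 μg/mL → resistant
Chloramphenicol: 0.12 μg/mL is ≤ 16 μg/mL — susceptible
Tigecycline (8 μg/mL) ≤ 8 μg/mL — susceptible
Moxifloxacin 0.5 μg/mL: in 0.5–1 μg/mL → intermediate
Nitrofurantoin (0.25 μg/mL) ≤ 2 μg/mL — Susceptible

R, S, S, I, S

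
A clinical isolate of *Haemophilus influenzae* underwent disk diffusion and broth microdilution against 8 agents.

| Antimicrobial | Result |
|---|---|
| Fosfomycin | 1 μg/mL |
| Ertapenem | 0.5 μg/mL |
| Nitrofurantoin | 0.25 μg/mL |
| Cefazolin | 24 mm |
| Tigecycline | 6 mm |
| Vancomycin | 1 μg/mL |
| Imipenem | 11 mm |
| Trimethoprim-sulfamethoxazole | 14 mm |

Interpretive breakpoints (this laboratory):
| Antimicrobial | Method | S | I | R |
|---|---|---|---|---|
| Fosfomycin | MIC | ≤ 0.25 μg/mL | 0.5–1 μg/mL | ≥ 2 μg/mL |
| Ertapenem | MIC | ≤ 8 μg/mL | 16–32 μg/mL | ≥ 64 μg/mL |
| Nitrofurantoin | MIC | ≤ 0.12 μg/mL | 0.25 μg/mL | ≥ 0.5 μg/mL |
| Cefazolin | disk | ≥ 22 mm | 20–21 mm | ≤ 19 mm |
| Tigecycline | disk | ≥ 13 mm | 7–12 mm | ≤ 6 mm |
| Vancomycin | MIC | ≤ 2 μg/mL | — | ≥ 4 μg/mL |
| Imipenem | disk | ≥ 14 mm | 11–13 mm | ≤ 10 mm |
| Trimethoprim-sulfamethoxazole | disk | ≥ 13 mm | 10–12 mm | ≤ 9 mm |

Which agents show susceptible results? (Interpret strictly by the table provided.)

ertapenem, cefazolin, vancomycin, trimethoprim-sulfamethoxazole

Fosfomycin 1 μg/mL: in 0.5–1 μg/mL → I
Ertapenem (0.5 μg/mL) ≤ 8 μg/mL — S
Nitrofurantoin 0.25 μg/mL: = 0.25 μg/mL — I
Cefazolin: 24 mm is ≥ 22 mm ⇒ S
Tigecycline: 6 mm is ≤ 6 mm — Resistant
Vancomycin (1 μg/mL) ≤ 2 μg/mL → S
Imipenem (11 mm) in 11–13 mm → I
Trimethoprim-sulfamethoxazole 14 mm: ≥ 13 mm → Susceptible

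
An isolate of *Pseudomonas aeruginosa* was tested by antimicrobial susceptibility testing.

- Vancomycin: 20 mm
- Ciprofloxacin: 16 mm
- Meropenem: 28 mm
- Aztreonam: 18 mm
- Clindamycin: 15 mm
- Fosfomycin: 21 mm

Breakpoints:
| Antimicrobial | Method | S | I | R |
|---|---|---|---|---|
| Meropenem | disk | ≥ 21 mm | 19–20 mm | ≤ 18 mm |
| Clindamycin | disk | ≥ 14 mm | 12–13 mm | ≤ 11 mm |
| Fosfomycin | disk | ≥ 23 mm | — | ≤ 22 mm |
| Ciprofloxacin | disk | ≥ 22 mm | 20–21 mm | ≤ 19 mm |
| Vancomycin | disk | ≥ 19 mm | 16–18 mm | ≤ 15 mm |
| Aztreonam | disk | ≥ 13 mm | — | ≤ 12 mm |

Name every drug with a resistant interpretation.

ciprofloxacin, fosfomycin

Vancomycin: 20 mm is ≥ 19 mm ⇒ Susceptible
Ciprofloxacin (16 mm) ≤ 19 mm ⇒ Resistant
Meropenem (28 mm) ≥ 21 mm — S
Aztreonam: 18 mm is ≥ 13 mm → Susceptible
Clindamycin 15 mm: ≥ 14 mm — S
Fosfomycin (21 mm) ≤ 22 mm ⇒ R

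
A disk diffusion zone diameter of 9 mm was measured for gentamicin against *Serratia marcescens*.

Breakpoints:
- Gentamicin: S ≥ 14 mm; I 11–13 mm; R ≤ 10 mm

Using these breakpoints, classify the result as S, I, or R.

Gentamicin (9 mm) ≤ 10 mm — R

R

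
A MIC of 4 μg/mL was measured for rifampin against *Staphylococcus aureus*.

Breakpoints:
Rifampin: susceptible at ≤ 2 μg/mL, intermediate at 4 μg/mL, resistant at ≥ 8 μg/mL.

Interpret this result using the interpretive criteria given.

I

Rifampin 4 μg/mL: = 4 μg/mL ⇒ intermediate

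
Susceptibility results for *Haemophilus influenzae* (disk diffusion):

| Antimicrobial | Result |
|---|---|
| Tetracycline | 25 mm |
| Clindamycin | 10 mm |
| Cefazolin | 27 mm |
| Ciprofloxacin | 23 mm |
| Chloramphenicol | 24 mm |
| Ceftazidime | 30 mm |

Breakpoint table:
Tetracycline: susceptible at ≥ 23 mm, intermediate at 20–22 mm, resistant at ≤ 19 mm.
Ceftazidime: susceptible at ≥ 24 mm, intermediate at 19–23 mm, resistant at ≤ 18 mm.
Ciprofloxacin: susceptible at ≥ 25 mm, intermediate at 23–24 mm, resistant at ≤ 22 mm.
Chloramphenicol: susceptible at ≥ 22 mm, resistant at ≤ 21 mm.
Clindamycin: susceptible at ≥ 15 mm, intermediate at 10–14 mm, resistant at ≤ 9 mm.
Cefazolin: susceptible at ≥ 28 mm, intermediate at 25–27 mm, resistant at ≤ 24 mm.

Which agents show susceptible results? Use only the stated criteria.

tetracycline, chloramphenicol, ceftazidime

Tetracycline: 25 mm is ≥ 23 mm — S
Clindamycin: 10 mm is in 10–14 mm — I
Cefazolin (27 mm) in 25–27 mm → I
Ciprofloxacin (23 mm) in 23–24 mm ⇒ intermediate
Chloramphenicol (24 mm) ≥ 22 mm → Susceptible
Ceftazidime (30 mm) ≥ 24 mm ⇒ susceptible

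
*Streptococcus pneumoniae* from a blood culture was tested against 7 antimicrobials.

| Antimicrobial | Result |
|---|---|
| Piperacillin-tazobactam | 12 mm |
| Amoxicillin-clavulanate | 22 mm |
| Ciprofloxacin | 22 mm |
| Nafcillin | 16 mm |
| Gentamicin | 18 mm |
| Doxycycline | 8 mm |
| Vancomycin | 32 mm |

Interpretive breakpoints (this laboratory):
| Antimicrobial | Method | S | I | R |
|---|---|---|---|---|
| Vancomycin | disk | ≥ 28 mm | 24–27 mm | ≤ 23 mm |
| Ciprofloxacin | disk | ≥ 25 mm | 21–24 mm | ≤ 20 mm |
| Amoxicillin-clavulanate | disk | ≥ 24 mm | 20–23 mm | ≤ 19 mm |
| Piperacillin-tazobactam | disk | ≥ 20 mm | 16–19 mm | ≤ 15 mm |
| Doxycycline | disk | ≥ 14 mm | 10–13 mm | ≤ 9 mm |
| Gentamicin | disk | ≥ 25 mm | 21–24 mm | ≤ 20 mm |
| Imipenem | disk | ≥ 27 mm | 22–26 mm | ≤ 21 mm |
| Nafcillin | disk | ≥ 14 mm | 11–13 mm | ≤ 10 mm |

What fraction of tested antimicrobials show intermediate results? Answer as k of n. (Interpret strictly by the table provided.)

2 of 7

Piperacillin-tazobactam: 12 mm is ≤ 15 mm ⇒ R
Amoxicillin-clavulanate (22 mm) in 20–23 mm → intermediate
Ciprofloxacin 22 mm: in 21–24 mm → I
Nafcillin 16 mm: ≥ 14 mm — S
Gentamicin: 18 mm is ≤ 20 mm — resistant
Doxycycline: 8 mm is ≤ 9 mm → R
Vancomycin 32 mm: ≥ 28 mm → S
Intermediate: 2/7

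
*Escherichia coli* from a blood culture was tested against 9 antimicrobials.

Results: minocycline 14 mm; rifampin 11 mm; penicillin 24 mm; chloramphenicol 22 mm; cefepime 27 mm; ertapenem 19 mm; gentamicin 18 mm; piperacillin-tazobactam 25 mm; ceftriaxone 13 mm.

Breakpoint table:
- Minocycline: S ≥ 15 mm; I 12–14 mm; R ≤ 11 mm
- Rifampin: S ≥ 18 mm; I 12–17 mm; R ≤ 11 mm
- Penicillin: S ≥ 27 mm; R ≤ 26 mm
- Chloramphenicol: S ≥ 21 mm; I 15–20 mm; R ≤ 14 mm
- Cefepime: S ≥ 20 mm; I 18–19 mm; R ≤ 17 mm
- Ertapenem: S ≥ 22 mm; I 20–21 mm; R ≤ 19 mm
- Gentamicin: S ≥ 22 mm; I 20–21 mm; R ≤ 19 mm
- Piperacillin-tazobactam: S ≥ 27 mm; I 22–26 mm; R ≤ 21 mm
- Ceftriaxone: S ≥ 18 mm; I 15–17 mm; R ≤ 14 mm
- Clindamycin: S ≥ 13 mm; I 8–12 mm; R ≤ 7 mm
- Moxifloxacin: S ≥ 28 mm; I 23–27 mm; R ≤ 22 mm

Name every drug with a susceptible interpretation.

Minocycline: 14 mm is in 12–14 mm ⇒ Intermediate
Rifampin: 11 mm is ≤ 11 mm ⇒ R
Penicillin 24 mm: ≤ 26 mm → Resistant
Chloramphenicol 22 mm: ≥ 21 mm ⇒ S
Cefepime (27 mm) ≥ 20 mm ⇒ Susceptible
Ertapenem 19 mm: ≤ 19 mm ⇒ R
Gentamicin: 18 mm is ≤ 19 mm — R
Piperacillin-tazobactam (25 mm) in 22–26 mm → intermediate
Ceftriaxone (13 mm) ≤ 14 mm — resistant

chloramphenicol, cefepime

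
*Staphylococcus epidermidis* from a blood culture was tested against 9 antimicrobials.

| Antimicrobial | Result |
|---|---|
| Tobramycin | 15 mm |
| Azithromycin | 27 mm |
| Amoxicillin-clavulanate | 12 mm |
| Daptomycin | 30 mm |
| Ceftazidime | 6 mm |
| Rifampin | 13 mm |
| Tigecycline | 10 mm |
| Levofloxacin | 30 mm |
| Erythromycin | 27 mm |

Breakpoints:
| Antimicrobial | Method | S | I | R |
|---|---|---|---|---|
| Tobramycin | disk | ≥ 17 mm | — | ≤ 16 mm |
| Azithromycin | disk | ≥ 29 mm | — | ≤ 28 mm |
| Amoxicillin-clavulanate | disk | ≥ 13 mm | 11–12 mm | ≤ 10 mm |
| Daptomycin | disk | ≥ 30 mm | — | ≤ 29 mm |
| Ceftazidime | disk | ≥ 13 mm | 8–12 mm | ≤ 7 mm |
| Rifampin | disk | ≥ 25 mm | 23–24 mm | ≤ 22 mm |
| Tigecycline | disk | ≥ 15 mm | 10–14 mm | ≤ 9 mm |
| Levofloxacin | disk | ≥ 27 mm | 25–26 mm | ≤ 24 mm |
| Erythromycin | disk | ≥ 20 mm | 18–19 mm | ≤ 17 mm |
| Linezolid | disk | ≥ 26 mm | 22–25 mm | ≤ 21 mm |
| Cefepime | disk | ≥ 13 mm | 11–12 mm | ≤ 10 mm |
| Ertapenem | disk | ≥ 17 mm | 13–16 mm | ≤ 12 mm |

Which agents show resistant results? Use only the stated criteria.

tobramycin, azithromycin, ceftazidime, rifampin

Tobramycin: 15 mm is ≤ 16 mm — R
Azithromycin 27 mm: ≤ 28 mm — Resistant
Amoxicillin-clavulanate (12 mm) in 11–12 mm — Intermediate
Daptomycin: 30 mm is ≥ 30 mm — Susceptible
Ceftazidime: 6 mm is ≤ 7 mm — resistant
Rifampin: 13 mm is ≤ 22 mm — R
Tigecycline (10 mm) in 10–14 mm ⇒ Intermediate
Levofloxacin 30 mm: ≥ 27 mm → Susceptible
Erythromycin 27 mm: ≥ 20 mm ⇒ S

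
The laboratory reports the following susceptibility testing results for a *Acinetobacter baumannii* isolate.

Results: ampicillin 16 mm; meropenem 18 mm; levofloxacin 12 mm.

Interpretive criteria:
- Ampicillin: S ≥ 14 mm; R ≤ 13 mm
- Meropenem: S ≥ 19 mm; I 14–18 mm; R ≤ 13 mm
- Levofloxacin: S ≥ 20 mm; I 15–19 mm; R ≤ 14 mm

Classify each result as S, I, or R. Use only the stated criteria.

Ampicillin: 16 mm is ≥ 14 mm ⇒ Susceptible
Meropenem (18 mm) in 14–18 mm ⇒ Intermediate
Levofloxacin (12 mm) ≤ 14 mm → Resistant

S, I, R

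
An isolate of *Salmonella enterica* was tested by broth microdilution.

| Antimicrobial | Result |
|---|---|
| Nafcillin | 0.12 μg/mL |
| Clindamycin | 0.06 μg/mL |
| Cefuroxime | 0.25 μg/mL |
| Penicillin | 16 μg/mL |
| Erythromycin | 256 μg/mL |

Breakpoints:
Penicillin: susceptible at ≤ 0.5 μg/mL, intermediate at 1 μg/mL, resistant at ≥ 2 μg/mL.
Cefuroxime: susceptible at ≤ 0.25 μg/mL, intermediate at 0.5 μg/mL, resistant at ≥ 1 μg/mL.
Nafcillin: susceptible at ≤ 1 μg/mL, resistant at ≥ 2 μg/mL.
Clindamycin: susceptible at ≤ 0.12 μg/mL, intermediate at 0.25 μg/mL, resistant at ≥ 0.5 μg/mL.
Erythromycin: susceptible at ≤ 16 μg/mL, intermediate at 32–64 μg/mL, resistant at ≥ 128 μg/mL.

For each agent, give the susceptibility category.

Nafcillin (0.12 μg/mL) ≤ 1 μg/mL ⇒ susceptible
Clindamycin 0.06 μg/mL: ≤ 0.12 μg/mL — susceptible
Cefuroxime: 0.25 μg/mL is ≤ 0.25 μg/mL ⇒ susceptible
Penicillin 16 μg/mL: ≥ 2 μg/mL ⇒ resistant
Erythromycin 256 μg/mL: ≥ 128 μg/mL ⇒ R

S, S, S, R, R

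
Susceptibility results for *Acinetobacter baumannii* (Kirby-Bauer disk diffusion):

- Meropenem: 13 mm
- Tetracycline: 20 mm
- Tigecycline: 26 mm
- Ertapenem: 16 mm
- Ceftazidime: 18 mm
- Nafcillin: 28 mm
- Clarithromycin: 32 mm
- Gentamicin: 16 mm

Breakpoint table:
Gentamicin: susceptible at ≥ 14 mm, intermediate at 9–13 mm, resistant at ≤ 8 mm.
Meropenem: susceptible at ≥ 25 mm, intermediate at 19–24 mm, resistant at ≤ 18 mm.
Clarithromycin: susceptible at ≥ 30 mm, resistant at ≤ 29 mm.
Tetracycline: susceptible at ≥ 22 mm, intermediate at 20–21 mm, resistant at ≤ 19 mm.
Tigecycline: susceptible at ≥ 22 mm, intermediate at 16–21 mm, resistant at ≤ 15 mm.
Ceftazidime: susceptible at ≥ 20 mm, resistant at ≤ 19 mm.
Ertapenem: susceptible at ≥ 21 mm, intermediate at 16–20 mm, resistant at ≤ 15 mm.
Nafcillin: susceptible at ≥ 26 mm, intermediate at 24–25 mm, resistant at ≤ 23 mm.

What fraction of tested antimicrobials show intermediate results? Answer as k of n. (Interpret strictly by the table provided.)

2 of 8

Meropenem (13 mm) ≤ 18 mm ⇒ Resistant
Tetracycline (20 mm) in 20–21 mm ⇒ I
Tigecycline: 26 mm is ≥ 22 mm ⇒ susceptible
Ertapenem 16 mm: in 16–20 mm → Intermediate
Ceftazidime 18 mm: ≤ 19 mm → resistant
Nafcillin: 28 mm is ≥ 26 mm → susceptible
Clarithromycin (32 mm) ≥ 30 mm ⇒ S
Gentamicin: 16 mm is ≥ 14 mm — susceptible
Intermediate: 2/8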